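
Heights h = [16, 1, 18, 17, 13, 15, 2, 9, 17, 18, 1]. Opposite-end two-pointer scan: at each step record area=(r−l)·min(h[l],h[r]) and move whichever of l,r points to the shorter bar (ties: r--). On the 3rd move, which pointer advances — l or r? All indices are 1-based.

l

l=1 r=11: min(16,1)*10=10 best=10 *, r--
l=1 r=10: min(16,18)*9=144 best=144 *, l++
l=2 r=10: min(1,18)*8=8 best=144, l++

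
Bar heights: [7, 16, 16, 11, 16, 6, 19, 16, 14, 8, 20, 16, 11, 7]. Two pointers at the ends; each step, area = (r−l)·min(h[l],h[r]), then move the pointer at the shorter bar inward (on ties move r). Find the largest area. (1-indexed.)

max area = 160

l=1 r=14: min(7,7)*13=91 best=91 *, r--
l=1 r=13: min(7,11)*12=84 best=91, l++
l=2 r=13: min(16,11)*11=121 best=121 *, r--
l=2 r=12: min(16,16)*10=160 best=160 *, r--
l=2 r=11: min(16,20)*9=144 best=160, l++
l=3 r=11: min(16,20)*8=128 best=160, l++
l=4 r=11: min(11,20)*7=77 best=160, l++
l=5 r=11: min(16,20)*6=96 best=160, l++
l=6 r=11: min(6,20)*5=30 best=160, l++
l=7 r=11: min(19,20)*4=76 best=160, l++
l=8 r=11: min(16,20)*3=48 best=160, l++
l=9 r=11: min(14,20)*2=28 best=160, l++
l=10 r=11: min(8,20)*1=8 best=160, l++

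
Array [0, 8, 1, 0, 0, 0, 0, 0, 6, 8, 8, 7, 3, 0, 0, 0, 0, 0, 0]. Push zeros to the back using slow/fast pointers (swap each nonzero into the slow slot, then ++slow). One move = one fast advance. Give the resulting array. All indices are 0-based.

[8, 1, 6, 8, 8, 7, 3, 0, 0, 0, 0, 0, 0, 0, 0, 0, 0, 0, 0]

slow=0 fast=0: a[fast]=0, fast++
slow=0 fast=1: a[fast]=8≠0 swap→a[0]=8, slow++,fast++
slow=1 fast=2: a[fast]=1≠0 swap→a[1]=1, slow++,fast++
slow=2 fast=3: a[fast]=0, fast++
slow=2 fast=4: a[fast]=0, fast++
slow=2 fast=5: a[fast]=0, fast++
slow=2 fast=6: a[fast]=0, fast++
slow=2 fast=7: a[fast]=0, fast++
slow=2 fast=8: a[fast]=6≠0 swap→a[2]=6, slow++,fast++
slow=3 fast=9: a[fast]=8≠0 swap→a[3]=8, slow++,fast++
slow=4 fast=10: a[fast]=8≠0 swap→a[4]=8, slow++,fast++
slow=5 fast=11: a[fast]=7≠0 swap→a[5]=7, slow++,fast++
slow=6 fast=12: a[fast]=3≠0 swap→a[6]=3, slow++,fast++
slow=7 fast=13: a[fast]=0, fast++
slow=7 fast=14: a[fast]=0, fast++
slow=7 fast=15: a[fast]=0, fast++
slow=7 fast=16: a[fast]=0, fast++
slow=7 fast=17: a[fast]=0, fast++
slow=7 fast=18: a[fast]=0, fast++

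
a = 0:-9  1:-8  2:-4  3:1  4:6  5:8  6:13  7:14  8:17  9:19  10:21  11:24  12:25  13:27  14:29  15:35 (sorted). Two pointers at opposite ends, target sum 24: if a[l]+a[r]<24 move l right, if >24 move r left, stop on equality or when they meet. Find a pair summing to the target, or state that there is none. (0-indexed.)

no pair

l=0 r=15: -9+35=26 >24, r--
l=0 r=14: -9+29=20 <24, l++
l=1 r=14: -8+29=21 <24, l++
l=2 r=14: -4+29=25 >24, r--
l=2 r=13: -4+27=23 <24, l++
l=3 r=13: 1+27=28 >24, r--
l=3 r=12: 1+25=26 >24, r--
l=3 r=11: 1+24=25 >24, r--
l=3 r=10: 1+21=22 <24, l++
l=4 r=10: 6+21=27 >24, r--
l=4 r=9: 6+19=25 >24, r--
l=4 r=8: 6+17=23 <24, l++
l=5 r=8: 8+17=25 >24, r--
l=5 r=7: 8+14=22 <24, l++
l=6 r=7: 13+14=27 >24, r--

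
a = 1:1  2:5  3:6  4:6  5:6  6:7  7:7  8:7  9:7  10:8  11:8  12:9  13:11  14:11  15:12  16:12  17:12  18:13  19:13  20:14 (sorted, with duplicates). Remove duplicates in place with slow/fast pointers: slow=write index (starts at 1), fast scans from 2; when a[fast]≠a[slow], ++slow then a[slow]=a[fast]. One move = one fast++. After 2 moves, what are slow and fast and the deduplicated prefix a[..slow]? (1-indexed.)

slow=3, fast=4, prefix=[1, 5, 6]

(s=1,f=2) a[fast]=5≠a[slow]=1 write a[2]=5 → slow++,fast++
(s=2,f=3) a[fast]=6≠a[slow]=5 write a[3]=6 → slow++,fast++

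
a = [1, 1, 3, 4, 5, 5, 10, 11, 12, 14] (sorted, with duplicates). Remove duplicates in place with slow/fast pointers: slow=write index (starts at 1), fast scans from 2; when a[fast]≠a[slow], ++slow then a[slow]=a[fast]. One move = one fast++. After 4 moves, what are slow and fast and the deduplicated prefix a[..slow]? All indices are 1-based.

slow=4, fast=6, prefix=[1, 3, 4, 5]

slow=1 fast=2: a[fast]=1=a[slow] dup, fast++
slow=1 fast=3: a[fast]=3≠a[slow]=1 write a[2]=3, slow++,fast++
slow=2 fast=4: a[fast]=4≠a[slow]=3 write a[3]=4, slow++,fast++
slow=3 fast=5: a[fast]=5≠a[slow]=4 write a[4]=5, slow++,fast++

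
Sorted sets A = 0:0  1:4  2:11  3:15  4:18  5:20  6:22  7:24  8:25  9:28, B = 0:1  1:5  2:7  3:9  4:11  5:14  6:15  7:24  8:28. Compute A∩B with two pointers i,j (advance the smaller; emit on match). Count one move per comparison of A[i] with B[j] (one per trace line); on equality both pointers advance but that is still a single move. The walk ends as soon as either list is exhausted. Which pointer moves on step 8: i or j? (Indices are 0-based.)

[i=0,j=0] 0<1 → i++
[i=1,j=0] 4>1 → j++
[i=1,j=1] 4<5 → i++
[i=2,j=1] 11>5 → j++
[i=2,j=2] 11>7 → j++
[i=2,j=3] 11>9 → j++
[i=2,j=4] 11==11 emit → i++,j++
[i=3,j=5] 15>14 → j++

j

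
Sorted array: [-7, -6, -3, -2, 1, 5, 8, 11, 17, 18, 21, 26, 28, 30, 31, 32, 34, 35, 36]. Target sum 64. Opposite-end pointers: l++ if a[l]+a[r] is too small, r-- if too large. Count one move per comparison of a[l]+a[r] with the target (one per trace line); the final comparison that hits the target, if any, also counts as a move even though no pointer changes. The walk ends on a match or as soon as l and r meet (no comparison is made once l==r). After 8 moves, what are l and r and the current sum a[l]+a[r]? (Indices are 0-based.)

[0,18] -7+36=29 <64 → l++
[1,18] -6+36=30 <64 → l++
[2,18] -3+36=33 <64 → l++
[3,18] -2+36=34 <64 → l++
[4,18] 1+36=37 <64 → l++
[5,18] 5+36=41 <64 → l++
[6,18] 8+36=44 <64 → l++
[7,18] 11+36=47 <64 → l++

l=8, r=18, sum=53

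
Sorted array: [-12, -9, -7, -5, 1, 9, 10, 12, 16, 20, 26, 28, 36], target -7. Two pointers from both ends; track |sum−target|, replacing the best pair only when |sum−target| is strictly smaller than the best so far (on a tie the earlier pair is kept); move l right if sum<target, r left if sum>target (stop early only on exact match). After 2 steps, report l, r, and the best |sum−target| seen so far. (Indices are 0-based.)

l=0, r=10, best |Δ|=23

l=0 r=12: -12+36=24 d=31 *, r--
l=0 r=11: -12+28=16 d=23 *, r--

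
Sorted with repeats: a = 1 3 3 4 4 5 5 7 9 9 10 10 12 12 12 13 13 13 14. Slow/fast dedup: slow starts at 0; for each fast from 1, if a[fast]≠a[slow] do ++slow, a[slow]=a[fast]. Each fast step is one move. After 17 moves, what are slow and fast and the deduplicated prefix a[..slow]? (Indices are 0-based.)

(s=0,f=1) a[fast]=3≠a[slow]=1 write a[1]=3 → slow++,fast++
(s=1,f=2) a[fast]=3=a[slow] dup → fast++
(s=1,f=3) a[fast]=4≠a[slow]=3 write a[2]=4 → slow++,fast++
(s=2,f=4) a[fast]=4=a[slow] dup → fast++
(s=2,f=5) a[fast]=5≠a[slow]=4 write a[3]=5 → slow++,fast++
(s=3,f=6) a[fast]=5=a[slow] dup → fast++
(s=3,f=7) a[fast]=7≠a[slow]=5 write a[4]=7 → slow++,fast++
(s=4,f=8) a[fast]=9≠a[slow]=7 write a[5]=9 → slow++,fast++
(s=5,f=9) a[fast]=9=a[slow] dup → fast++
(s=5,f=10) a[fast]=10≠a[slow]=9 write a[6]=10 → slow++,fast++
(s=6,f=11) a[fast]=10=a[slow] dup → fast++
(s=6,f=12) a[fast]=12≠a[slow]=10 write a[7]=12 → slow++,fast++
(s=7,f=13) a[fast]=12=a[slow] dup → fast++
(s=7,f=14) a[fast]=12=a[slow] dup → fast++
(s=7,f=15) a[fast]=13≠a[slow]=12 write a[8]=13 → slow++,fast++
(s=8,f=16) a[fast]=13=a[slow] dup → fast++
(s=8,f=17) a[fast]=13=a[slow] dup → fast++

slow=8, fast=18, prefix=[1, 3, 4, 5, 7, 9, 10, 12, 13]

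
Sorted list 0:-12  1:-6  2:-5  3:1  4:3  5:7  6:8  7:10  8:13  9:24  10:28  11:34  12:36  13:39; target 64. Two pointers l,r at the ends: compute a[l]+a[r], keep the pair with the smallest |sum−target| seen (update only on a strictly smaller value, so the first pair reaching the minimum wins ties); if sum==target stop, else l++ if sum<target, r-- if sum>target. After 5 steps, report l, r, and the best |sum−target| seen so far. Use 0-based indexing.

l=5, r=13, best |Δ|=22

[0,13] -12+39=27 d=37 * → l++
[1,13] -6+39=33 d=31 * → l++
[2,13] -5+39=34 d=30 * → l++
[3,13] 1+39=40 d=24 * → l++
[4,13] 3+39=42 d=22 * → l++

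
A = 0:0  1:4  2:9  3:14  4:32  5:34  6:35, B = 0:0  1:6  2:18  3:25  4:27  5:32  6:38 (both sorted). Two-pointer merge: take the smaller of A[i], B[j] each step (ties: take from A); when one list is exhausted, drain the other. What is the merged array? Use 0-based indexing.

i=0 j=0: A[i]=0<=B[j]=0 take 0, i++
i=1 j=0: A[i]=4>B[j]=0 take 0, j++
i=1 j=1: A[i]=4<=B[j]=6 take 4, i++
i=2 j=1: A[i]=9>B[j]=6 take 6, j++
i=2 j=2: A[i]=9<=B[j]=18 take 9, i++
i=3 j=2: A[i]=14<=B[j]=18 take 14, i++
i=4 j=2: A[i]=32>B[j]=18 take 18, j++
i=4 j=3: A[i]=32>B[j]=25 take 25, j++
i=4 j=4: A[i]=32>B[j]=27 take 27, j++
i=4 j=5: A[i]=32<=B[j]=32 take 32, i++
i=5 j=5: A[i]=34>B[j]=32 take 32, j++
i=5 j=6: A[i]=34<=B[j]=38 take 34, i++
i=6 j=6: A[i]=35<=B[j]=38 take 35, i++
i=7 j=6: A done, take B[j]=38, j++

[0, 0, 4, 6, 9, 14, 18, 25, 27, 32, 32, 34, 35, 38]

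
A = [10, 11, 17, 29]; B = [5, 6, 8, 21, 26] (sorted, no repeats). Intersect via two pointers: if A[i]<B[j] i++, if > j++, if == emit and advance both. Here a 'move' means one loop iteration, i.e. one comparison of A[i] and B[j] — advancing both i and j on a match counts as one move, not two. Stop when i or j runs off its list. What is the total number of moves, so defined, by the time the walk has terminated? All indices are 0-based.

[i=0,j=0] 10>5 → j++
[i=0,j=1] 10>6 → j++
[i=0,j=2] 10>8 → j++
[i=0,j=3] 10<21 → i++
[i=1,j=3] 11<21 → i++
[i=2,j=3] 17<21 → i++
[i=3,j=3] 29>21 → j++
[i=3,j=4] 29>26 → j++

8 moves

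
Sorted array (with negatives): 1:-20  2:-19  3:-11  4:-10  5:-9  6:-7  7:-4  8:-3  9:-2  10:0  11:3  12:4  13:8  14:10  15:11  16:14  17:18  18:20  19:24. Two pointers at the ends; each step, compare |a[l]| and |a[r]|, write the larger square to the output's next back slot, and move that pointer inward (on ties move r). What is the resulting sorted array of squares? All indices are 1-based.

[0, 4, 9, 9, 16, 16, 49, 64, 81, 100, 100, 121, 121, 196, 324, 361, 400, 400, 576]

[1,19] |-20|<=|24| out[19]=576 → r--
[1,18] |-20|<=|20| out[18]=400 → r--
[1,17] |-20|>|18| out[17]=400 → l++
[2,17] |-19|>|18| out[16]=361 → l++
[3,17] |-11|<=|18| out[15]=324 → r--
[3,16] |-11|<=|14| out[14]=196 → r--
[3,15] |-11|<=|11| out[13]=121 → r--
[3,14] |-11|>|10| out[12]=121 → l++
[4,14] |-10|<=|10| out[11]=100 → r--
[4,13] |-10|>|8| out[10]=100 → l++
[5,13] |-9|>|8| out[9]=81 → l++
[6,13] |-7|<=|8| out[8]=64 → r--
[6,12] |-7|>|4| out[7]=49 → l++
[7,12] |-4|<=|4| out[6]=16 → r--
[7,11] |-4|>|3| out[5]=16 → l++
[8,11] |-3|<=|3| out[4]=9 → r--
[8,10] |-3|>|0| out[3]=9 → l++
[9,10] |-2|>|0| out[2]=4 → l++
[10,10] |0|<=|0| out[1]=0 → r--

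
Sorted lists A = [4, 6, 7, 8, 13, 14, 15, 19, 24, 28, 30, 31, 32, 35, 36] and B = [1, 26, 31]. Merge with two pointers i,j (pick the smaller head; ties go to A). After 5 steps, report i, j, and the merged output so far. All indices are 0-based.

[i=0,j=0] A[i]=4>B[j]=1 take 1 → j++
[i=0,j=1] A[i]=4<=B[j]=26 take 4 → i++
[i=1,j=1] A[i]=6<=B[j]=26 take 6 → i++
[i=2,j=1] A[i]=7<=B[j]=26 take 7 → i++
[i=3,j=1] A[i]=8<=B[j]=26 take 8 → i++

i=4, j=1, merged so far=[1, 4, 6, 7, 8]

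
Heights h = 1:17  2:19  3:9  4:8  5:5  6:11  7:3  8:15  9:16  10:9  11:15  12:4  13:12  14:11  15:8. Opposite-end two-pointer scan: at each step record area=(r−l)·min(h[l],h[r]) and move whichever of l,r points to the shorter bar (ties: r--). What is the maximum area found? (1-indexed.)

max area = 150

l=1 r=15: min(17,8)*14=112 best=112 *, r--
l=1 r=14: min(17,11)*13=143 best=143 *, r--
l=1 r=13: min(17,12)*12=144 best=144 *, r--
l=1 r=12: min(17,4)*11=44 best=144, r--
l=1 r=11: min(17,15)*10=150 best=150 *, r--
l=1 r=10: min(17,9)*9=81 best=150, r--
l=1 r=9: min(17,16)*8=128 best=150, r--
l=1 r=8: min(17,15)*7=105 best=150, r--
l=1 r=7: min(17,3)*6=18 best=150, r--
l=1 r=6: min(17,11)*5=55 best=150, r--
l=1 r=5: min(17,5)*4=20 best=150, r--
l=1 r=4: min(17,8)*3=24 best=150, r--
l=1 r=3: min(17,9)*2=18 best=150, r--
l=1 r=2: min(17,19)*1=17 best=150, l++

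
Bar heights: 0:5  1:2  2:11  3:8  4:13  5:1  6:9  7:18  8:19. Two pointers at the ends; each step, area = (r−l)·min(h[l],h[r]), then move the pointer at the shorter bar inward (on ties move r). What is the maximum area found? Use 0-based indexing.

l=0 r=8: min(5,19)*8=40 best=40 *, l++
l=1 r=8: min(2,19)*7=14 best=40, l++
l=2 r=8: min(11,19)*6=66 best=66 *, l++
l=3 r=8: min(8,19)*5=40 best=66, l++
l=4 r=8: min(13,19)*4=52 best=66, l++
l=5 r=8: min(1,19)*3=3 best=66, l++
l=6 r=8: min(9,19)*2=18 best=66, l++
l=7 r=8: min(18,19)*1=18 best=66, l++

max area = 66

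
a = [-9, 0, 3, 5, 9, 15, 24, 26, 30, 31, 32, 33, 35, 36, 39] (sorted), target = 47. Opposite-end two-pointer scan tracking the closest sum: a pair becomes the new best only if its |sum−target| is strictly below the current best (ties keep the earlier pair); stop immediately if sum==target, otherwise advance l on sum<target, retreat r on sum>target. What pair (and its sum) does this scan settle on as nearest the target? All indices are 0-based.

l=0 r=14: -9+39=30 d=17 *, l++
l=1 r=14: 0+39=39 d=8 *, l++
l=2 r=14: 3+39=42 d=5 *, l++
l=3 r=14: 5+39=44 d=3 *, l++
l=4 r=14: 9+39=48 d=1 *, r--
l=4 r=13: 9+36=45 d=2, l++
l=5 r=13: 15+36=51 d=4, r--
l=5 r=12: 15+35=50 d=3, r--
l=5 r=11: 15+33=48 d=1, r--
l=5 r=10: 15+32=47 d=0 *, stop

pair (15, 32) with sum 47 (|Δ|=0)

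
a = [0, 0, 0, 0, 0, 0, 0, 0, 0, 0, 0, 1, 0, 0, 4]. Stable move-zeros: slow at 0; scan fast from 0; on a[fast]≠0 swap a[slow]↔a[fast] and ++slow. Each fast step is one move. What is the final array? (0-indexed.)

[1, 4, 0, 0, 0, 0, 0, 0, 0, 0, 0, 0, 0, 0, 0]

(s=0,f=0) a[fast]=0 → fast++
(s=0,f=1) a[fast]=0 → fast++
(s=0,f=2) a[fast]=0 → fast++
(s=0,f=3) a[fast]=0 → fast++
(s=0,f=4) a[fast]=0 → fast++
(s=0,f=5) a[fast]=0 → fast++
(s=0,f=6) a[fast]=0 → fast++
(s=0,f=7) a[fast]=0 → fast++
(s=0,f=8) a[fast]=0 → fast++
(s=0,f=9) a[fast]=0 → fast++
(s=0,f=10) a[fast]=0 → fast++
(s=0,f=11) a[fast]=1≠0 swap→a[0]=1 → slow++,fast++
(s=1,f=12) a[fast]=0 → fast++
(s=1,f=13) a[fast]=0 → fast++
(s=1,f=14) a[fast]=4≠0 swap→a[1]=4 → slow++,fast++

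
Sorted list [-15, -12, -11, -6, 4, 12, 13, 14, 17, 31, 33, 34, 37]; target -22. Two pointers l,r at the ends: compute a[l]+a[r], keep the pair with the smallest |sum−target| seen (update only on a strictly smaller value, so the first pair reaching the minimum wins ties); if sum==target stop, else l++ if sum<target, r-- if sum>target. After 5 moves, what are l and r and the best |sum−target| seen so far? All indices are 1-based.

l=1, r=8, best |Δ|=24

[1,13] -15+37=22 d=44 * → r--
[1,12] -15+34=19 d=41 * → r--
[1,11] -15+33=18 d=40 * → r--
[1,10] -15+31=16 d=38 * → r--
[1,9] -15+17=2 d=24 * → r--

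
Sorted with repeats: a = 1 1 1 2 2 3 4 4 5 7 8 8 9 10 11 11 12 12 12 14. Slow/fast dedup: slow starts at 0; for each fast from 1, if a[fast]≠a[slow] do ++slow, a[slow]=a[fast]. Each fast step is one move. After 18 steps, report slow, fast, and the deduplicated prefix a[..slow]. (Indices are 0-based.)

slow=10, fast=19, prefix=[1, 2, 3, 4, 5, 7, 8, 9, 10, 11, 12]

slow=0 fast=1: a[fast]=1=a[slow] dup, fast++
slow=0 fast=2: a[fast]=1=a[slow] dup, fast++
slow=0 fast=3: a[fast]=2≠a[slow]=1 write a[1]=2, slow++,fast++
slow=1 fast=4: a[fast]=2=a[slow] dup, fast++
slow=1 fast=5: a[fast]=3≠a[slow]=2 write a[2]=3, slow++,fast++
slow=2 fast=6: a[fast]=4≠a[slow]=3 write a[3]=4, slow++,fast++
slow=3 fast=7: a[fast]=4=a[slow] dup, fast++
slow=3 fast=8: a[fast]=5≠a[slow]=4 write a[4]=5, slow++,fast++
slow=4 fast=9: a[fast]=7≠a[slow]=5 write a[5]=7, slow++,fast++
slow=5 fast=10: a[fast]=8≠a[slow]=7 write a[6]=8, slow++,fast++
slow=6 fast=11: a[fast]=8=a[slow] dup, fast++
slow=6 fast=12: a[fast]=9≠a[slow]=8 write a[7]=9, slow++,fast++
slow=7 fast=13: a[fast]=10≠a[slow]=9 write a[8]=10, slow++,fast++
slow=8 fast=14: a[fast]=11≠a[slow]=10 write a[9]=11, slow++,fast++
slow=9 fast=15: a[fast]=11=a[slow] dup, fast++
slow=9 fast=16: a[fast]=12≠a[slow]=11 write a[10]=12, slow++,fast++
slow=10 fast=17: a[fast]=12=a[slow] dup, fast++
slow=10 fast=18: a[fast]=12=a[slow] dup, fast++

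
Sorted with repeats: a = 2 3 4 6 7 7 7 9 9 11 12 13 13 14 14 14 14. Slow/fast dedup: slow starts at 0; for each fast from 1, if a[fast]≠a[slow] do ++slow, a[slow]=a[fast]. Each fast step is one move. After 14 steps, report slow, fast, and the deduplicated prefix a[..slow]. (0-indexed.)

slow=0 fast=1: a[fast]=3≠a[slow]=2 write a[1]=3, slow++,fast++
slow=1 fast=2: a[fast]=4≠a[slow]=3 write a[2]=4, slow++,fast++
slow=2 fast=3: a[fast]=6≠a[slow]=4 write a[3]=6, slow++,fast++
slow=3 fast=4: a[fast]=7≠a[slow]=6 write a[4]=7, slow++,fast++
slow=4 fast=5: a[fast]=7=a[slow] dup, fast++
slow=4 fast=6: a[fast]=7=a[slow] dup, fast++
slow=4 fast=7: a[fast]=9≠a[slow]=7 write a[5]=9, slow++,fast++
slow=5 fast=8: a[fast]=9=a[slow] dup, fast++
slow=5 fast=9: a[fast]=11≠a[slow]=9 write a[6]=11, slow++,fast++
slow=6 fast=10: a[fast]=12≠a[slow]=11 write a[7]=12, slow++,fast++
slow=7 fast=11: a[fast]=13≠a[slow]=12 write a[8]=13, slow++,fast++
slow=8 fast=12: a[fast]=13=a[slow] dup, fast++
slow=8 fast=13: a[fast]=14≠a[slow]=13 write a[9]=14, slow++,fast++
slow=9 fast=14: a[fast]=14=a[slow] dup, fast++

slow=9, fast=15, prefix=[2, 3, 4, 6, 7, 9, 11, 12, 13, 14]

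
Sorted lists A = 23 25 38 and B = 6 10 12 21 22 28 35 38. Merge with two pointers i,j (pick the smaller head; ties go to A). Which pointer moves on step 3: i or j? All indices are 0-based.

j

[i=0,j=0] A[i]=23>B[j]=6 take 6 → j++
[i=0,j=1] A[i]=23>B[j]=10 take 10 → j++
[i=0,j=2] A[i]=23>B[j]=12 take 12 → j++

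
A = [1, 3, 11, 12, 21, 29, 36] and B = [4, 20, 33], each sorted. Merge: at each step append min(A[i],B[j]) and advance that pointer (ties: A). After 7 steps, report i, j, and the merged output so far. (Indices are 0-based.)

i=0 j=0: A[i]=1<=B[j]=4 take 1, i++
i=1 j=0: A[i]=3<=B[j]=4 take 3, i++
i=2 j=0: A[i]=11>B[j]=4 take 4, j++
i=2 j=1: A[i]=11<=B[j]=20 take 11, i++
i=3 j=1: A[i]=12<=B[j]=20 take 12, i++
i=4 j=1: A[i]=21>B[j]=20 take 20, j++
i=4 j=2: A[i]=21<=B[j]=33 take 21, i++

i=5, j=2, merged so far=[1, 3, 4, 11, 12, 20, 21]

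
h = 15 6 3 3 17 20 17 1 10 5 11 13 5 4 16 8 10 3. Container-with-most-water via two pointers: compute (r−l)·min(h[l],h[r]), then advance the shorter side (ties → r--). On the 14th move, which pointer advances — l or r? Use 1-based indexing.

r

[1,18] min(15,3)*17=51 best=51 * → r--
[1,17] min(15,10)*16=160 best=160 * → r--
[1,16] min(15,8)*15=120 best=160 → r--
[1,15] min(15,16)*14=210 best=210 * → l++
[2,15] min(6,16)*13=78 best=210 → l++
[3,15] min(3,16)*12=36 best=210 → l++
[4,15] min(3,16)*11=33 best=210 → l++
[5,15] min(17,16)*10=160 best=210 → r--
[5,14] min(17,4)*9=36 best=210 → r--
[5,13] min(17,5)*8=40 best=210 → r--
[5,12] min(17,13)*7=91 best=210 → r--
[5,11] min(17,11)*6=66 best=210 → r--
[5,10] min(17,5)*5=25 best=210 → r--
[5,9] min(17,10)*4=40 best=210 → r--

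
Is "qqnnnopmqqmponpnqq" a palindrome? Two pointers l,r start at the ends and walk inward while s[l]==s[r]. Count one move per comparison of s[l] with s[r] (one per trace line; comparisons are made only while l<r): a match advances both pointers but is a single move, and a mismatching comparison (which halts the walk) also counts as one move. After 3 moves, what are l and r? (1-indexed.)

[1,18] 'q'=='q' → l++,r--
[2,17] 'q'=='q' → l++,r--
[3,16] 'n'=='n' → l++,r--

l=4, r=15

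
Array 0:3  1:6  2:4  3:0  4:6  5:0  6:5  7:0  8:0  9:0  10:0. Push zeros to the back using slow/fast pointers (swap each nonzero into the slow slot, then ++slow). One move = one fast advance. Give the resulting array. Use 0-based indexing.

(s=0,f=0) a[fast]=3≠0 swap→a[0]=3 → slow++,fast++
(s=1,f=1) a[fast]=6≠0 swap→a[1]=6 → slow++,fast++
(s=2,f=2) a[fast]=4≠0 swap→a[2]=4 → slow++,fast++
(s=3,f=3) a[fast]=0 → fast++
(s=3,f=4) a[fast]=6≠0 swap→a[3]=6 → slow++,fast++
(s=4,f=5) a[fast]=0 → fast++
(s=4,f=6) a[fast]=5≠0 swap→a[4]=5 → slow++,fast++
(s=5,f=7) a[fast]=0 → fast++
(s=5,f=8) a[fast]=0 → fast++
(s=5,f=9) a[fast]=0 → fast++
(s=5,f=10) a[fast]=0 → fast++

[3, 6, 4, 6, 5, 0, 0, 0, 0, 0, 0]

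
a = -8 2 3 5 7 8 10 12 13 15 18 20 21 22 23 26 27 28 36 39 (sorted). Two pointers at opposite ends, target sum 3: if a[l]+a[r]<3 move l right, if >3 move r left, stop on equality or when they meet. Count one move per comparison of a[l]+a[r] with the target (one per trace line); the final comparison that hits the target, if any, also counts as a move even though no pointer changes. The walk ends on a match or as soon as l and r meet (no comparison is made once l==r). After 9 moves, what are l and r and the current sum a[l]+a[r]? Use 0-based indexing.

l=0 r=19: -8+39=31 >3, r--
l=0 r=18: -8+36=28 >3, r--
l=0 r=17: -8+28=20 >3, r--
l=0 r=16: -8+27=19 >3, r--
l=0 r=15: -8+26=18 >3, r--
l=0 r=14: -8+23=15 >3, r--
l=0 r=13: -8+22=14 >3, r--
l=0 r=12: -8+21=13 >3, r--
l=0 r=11: -8+20=12 >3, r--

l=0, r=10, sum=10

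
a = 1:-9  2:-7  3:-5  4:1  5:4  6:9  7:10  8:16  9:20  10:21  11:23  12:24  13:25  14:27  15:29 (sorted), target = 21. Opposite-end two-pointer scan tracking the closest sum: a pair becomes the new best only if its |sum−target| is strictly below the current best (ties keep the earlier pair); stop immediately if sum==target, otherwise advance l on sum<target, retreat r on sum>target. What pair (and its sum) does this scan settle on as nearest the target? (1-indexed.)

[1,15] -9+29=20 d=1 * → l++
[2,15] -7+29=22 d=1 → r--
[2,14] -7+27=20 d=1 → l++
[3,14] -5+27=22 d=1 → r--
[3,13] -5+25=20 d=1 → l++
[4,13] 1+25=26 d=5 → r--
[4,12] 1+24=25 d=4 → r--
[4,11] 1+23=24 d=3 → r--
[4,10] 1+21=22 d=1 → r--
[4,9] 1+20=21 d=0 * → stop

pair (1, 20) with sum 21 (|Δ|=0)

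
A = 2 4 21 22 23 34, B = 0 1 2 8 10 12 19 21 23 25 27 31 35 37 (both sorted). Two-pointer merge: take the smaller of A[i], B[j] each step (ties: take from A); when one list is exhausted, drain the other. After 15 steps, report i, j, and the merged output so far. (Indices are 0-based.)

i=0 j=0: A[i]=2>B[j]=0 take 0, j++
i=0 j=1: A[i]=2>B[j]=1 take 1, j++
i=0 j=2: A[i]=2<=B[j]=2 take 2, i++
i=1 j=2: A[i]=4>B[j]=2 take 2, j++
i=1 j=3: A[i]=4<=B[j]=8 take 4, i++
i=2 j=3: A[i]=21>B[j]=8 take 8, j++
i=2 j=4: A[i]=21>B[j]=10 take 10, j++
i=2 j=5: A[i]=21>B[j]=12 take 12, j++
i=2 j=6: A[i]=21>B[j]=19 take 19, j++
i=2 j=7: A[i]=21<=B[j]=21 take 21, i++
i=3 j=7: A[i]=22>B[j]=21 take 21, j++
i=3 j=8: A[i]=22<=B[j]=23 take 22, i++
i=4 j=8: A[i]=23<=B[j]=23 take 23, i++
i=5 j=8: A[i]=34>B[j]=23 take 23, j++
i=5 j=9: A[i]=34>B[j]=25 take 25, j++

i=5, j=10, merged so far=[0, 1, 2, 2, 4, 8, 10, 12, 19, 21, 21, 22, 23, 23, 25]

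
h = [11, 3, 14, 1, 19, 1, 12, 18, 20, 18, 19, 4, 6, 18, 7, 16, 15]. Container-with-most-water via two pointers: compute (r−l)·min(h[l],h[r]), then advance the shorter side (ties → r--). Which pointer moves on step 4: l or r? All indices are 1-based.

l

[1,17] min(11,15)*16=176 best=176 * → l++
[2,17] min(3,15)*15=45 best=176 → l++
[3,17] min(14,15)*14=196 best=196 * → l++
[4,17] min(1,15)*13=13 best=196 → l++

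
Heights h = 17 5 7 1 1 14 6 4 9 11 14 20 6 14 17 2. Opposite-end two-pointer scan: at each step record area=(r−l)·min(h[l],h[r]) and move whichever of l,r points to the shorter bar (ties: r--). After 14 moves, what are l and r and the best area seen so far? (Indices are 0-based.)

l=10, r=11, best area=238

[0,15] min(17,2)*15=30 best=30 * → r--
[0,14] min(17,17)*14=238 best=238 * → r--
[0,13] min(17,14)*13=182 best=238 → r--
[0,12] min(17,6)*12=72 best=238 → r--
[0,11] min(17,20)*11=187 best=238 → l++
[1,11] min(5,20)*10=50 best=238 → l++
[2,11] min(7,20)*9=63 best=238 → l++
[3,11] min(1,20)*8=8 best=238 → l++
[4,11] min(1,20)*7=7 best=238 → l++
[5,11] min(14,20)*6=84 best=238 → l++
[6,11] min(6,20)*5=30 best=238 → l++
[7,11] min(4,20)*4=16 best=238 → l++
[8,11] min(9,20)*3=27 best=238 → l++
[9,11] min(11,20)*2=22 best=238 → l++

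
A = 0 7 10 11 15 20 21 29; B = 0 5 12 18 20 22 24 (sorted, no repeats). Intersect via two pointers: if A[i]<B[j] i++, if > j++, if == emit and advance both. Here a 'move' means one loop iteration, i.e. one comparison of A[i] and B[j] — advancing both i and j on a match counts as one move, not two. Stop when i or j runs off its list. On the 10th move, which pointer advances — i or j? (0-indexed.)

[i=0,j=0] 0==0 emit → i++,j++
[i=1,j=1] 7>5 → j++
[i=1,j=2] 7<12 → i++
[i=2,j=2] 10<12 → i++
[i=3,j=2] 11<12 → i++
[i=4,j=2] 15>12 → j++
[i=4,j=3] 15<18 → i++
[i=5,j=3] 20>18 → j++
[i=5,j=4] 20==20 emit → i++,j++
[i=6,j=5] 21<22 → i++

i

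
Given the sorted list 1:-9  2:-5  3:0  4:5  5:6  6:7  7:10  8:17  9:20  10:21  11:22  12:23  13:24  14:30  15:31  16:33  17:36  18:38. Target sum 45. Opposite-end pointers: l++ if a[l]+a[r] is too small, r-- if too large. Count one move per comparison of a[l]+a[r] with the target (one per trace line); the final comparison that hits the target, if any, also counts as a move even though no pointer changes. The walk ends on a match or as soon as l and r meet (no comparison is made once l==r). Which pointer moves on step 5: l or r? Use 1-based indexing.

l=1 r=18: -9+38=29 <45, l++
l=2 r=18: -5+38=33 <45, l++
l=3 r=18: 0+38=38 <45, l++
l=4 r=18: 5+38=43 <45, l++
l=5 r=18: 6+38=44 <45, l++

l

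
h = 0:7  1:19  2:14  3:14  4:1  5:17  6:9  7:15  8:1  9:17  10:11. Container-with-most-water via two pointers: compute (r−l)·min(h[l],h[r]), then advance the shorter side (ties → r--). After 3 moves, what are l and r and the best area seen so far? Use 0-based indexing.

l=1, r=8, best area=136

l=0 r=10: min(7,11)*10=70 best=70 *, l++
l=1 r=10: min(19,11)*9=99 best=99 *, r--
l=1 r=9: min(19,17)*8=136 best=136 *, r--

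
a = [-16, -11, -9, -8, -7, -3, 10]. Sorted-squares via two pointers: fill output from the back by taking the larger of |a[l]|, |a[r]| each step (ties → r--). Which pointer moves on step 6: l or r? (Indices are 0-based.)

[0,6] |-16|>|10| out[6]=256 → l++
[1,6] |-11|>|10| out[5]=121 → l++
[2,6] |-9|<=|10| out[4]=100 → r--
[2,5] |-9|>|-3| out[3]=81 → l++
[3,5] |-8|>|-3| out[2]=64 → l++
[4,5] |-7|>|-3| out[1]=49 → l++

l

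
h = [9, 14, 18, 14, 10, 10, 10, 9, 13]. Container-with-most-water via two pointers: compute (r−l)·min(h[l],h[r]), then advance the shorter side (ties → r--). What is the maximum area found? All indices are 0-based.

max area = 91

l=0 r=8: min(9,13)*8=72 best=72 *, l++
l=1 r=8: min(14,13)*7=91 best=91 *, r--
l=1 r=7: min(14,9)*6=54 best=91, r--
l=1 r=6: min(14,10)*5=50 best=91, r--
l=1 r=5: min(14,10)*4=40 best=91, r--
l=1 r=4: min(14,10)*3=30 best=91, r--
l=1 r=3: min(14,14)*2=28 best=91, r--
l=1 r=2: min(14,18)*1=14 best=91, l++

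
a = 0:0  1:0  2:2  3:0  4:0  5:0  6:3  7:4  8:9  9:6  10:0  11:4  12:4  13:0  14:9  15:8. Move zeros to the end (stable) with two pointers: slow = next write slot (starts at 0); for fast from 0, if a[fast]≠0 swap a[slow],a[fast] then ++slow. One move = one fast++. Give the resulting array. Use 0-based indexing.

[2, 3, 4, 9, 6, 4, 4, 9, 8, 0, 0, 0, 0, 0, 0, 0]

slow=0 fast=0: a[fast]=0, fast++
slow=0 fast=1: a[fast]=0, fast++
slow=0 fast=2: a[fast]=2≠0 swap→a[0]=2, slow++,fast++
slow=1 fast=3: a[fast]=0, fast++
slow=1 fast=4: a[fast]=0, fast++
slow=1 fast=5: a[fast]=0, fast++
slow=1 fast=6: a[fast]=3≠0 swap→a[1]=3, slow++,fast++
slow=2 fast=7: a[fast]=4≠0 swap→a[2]=4, slow++,fast++
slow=3 fast=8: a[fast]=9≠0 swap→a[3]=9, slow++,fast++
slow=4 fast=9: a[fast]=6≠0 swap→a[4]=6, slow++,fast++
slow=5 fast=10: a[fast]=0, fast++
slow=5 fast=11: a[fast]=4≠0 swap→a[5]=4, slow++,fast++
slow=6 fast=12: a[fast]=4≠0 swap→a[6]=4, slow++,fast++
slow=7 fast=13: a[fast]=0, fast++
slow=7 fast=14: a[fast]=9≠0 swap→a[7]=9, slow++,fast++
slow=8 fast=15: a[fast]=8≠0 swap→a[8]=8, slow++,fast++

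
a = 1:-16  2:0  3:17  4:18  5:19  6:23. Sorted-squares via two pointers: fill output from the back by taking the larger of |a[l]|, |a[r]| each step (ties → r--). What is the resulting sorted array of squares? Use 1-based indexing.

[1,6] |-16|<=|23| out[6]=529 → r--
[1,5] |-16|<=|19| out[5]=361 → r--
[1,4] |-16|<=|18| out[4]=324 → r--
[1,3] |-16|<=|17| out[3]=289 → r--
[1,2] |-16|>|0| out[2]=256 → l++
[2,2] |0|<=|0| out[1]=0 → r--

[0, 256, 289, 324, 361, 529]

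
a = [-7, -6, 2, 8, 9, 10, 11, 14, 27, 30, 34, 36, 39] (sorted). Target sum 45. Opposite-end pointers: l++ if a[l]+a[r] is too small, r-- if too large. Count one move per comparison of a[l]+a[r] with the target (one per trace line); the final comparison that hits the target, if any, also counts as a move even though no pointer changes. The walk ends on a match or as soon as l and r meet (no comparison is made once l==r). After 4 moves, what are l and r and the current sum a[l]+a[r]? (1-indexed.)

[1,13] -7+39=32 <45 → l++
[2,13] -6+39=33 <45 → l++
[3,13] 2+39=41 <45 → l++
[4,13] 8+39=47 >45 → r--

l=4, r=12, sum=44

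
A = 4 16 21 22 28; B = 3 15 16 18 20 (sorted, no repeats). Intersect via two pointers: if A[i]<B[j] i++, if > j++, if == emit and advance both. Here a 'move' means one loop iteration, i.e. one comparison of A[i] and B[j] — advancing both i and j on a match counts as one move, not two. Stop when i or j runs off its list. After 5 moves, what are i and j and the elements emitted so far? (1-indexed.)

i=3, j=5, emitted=[16]

[i=1,j=1] 4>3 → j++
[i=1,j=2] 4<15 → i++
[i=2,j=2] 16>15 → j++
[i=2,j=3] 16==16 emit → i++,j++
[i=3,j=4] 21>18 → j++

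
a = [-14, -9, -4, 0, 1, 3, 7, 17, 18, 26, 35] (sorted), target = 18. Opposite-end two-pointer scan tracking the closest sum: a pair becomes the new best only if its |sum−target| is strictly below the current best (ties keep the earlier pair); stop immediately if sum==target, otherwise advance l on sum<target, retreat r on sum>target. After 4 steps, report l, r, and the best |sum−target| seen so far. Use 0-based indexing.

l=2, r=8, best |Δ|=1

l=0 r=10: -14+35=21 d=3 *, r--
l=0 r=9: -14+26=12 d=6, l++
l=1 r=9: -9+26=17 d=1 *, l++
l=2 r=9: -4+26=22 d=4, r--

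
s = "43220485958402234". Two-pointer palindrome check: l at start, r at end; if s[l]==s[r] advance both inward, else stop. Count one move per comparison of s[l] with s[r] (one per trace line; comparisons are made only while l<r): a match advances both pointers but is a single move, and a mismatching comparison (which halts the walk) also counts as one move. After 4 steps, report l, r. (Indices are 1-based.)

l=5, r=13

l=1 r=17: '4'=='4', l++,r--
l=2 r=16: '3'=='3', l++,r--
l=3 r=15: '2'=='2', l++,r--
l=4 r=14: '2'=='2', l++,r--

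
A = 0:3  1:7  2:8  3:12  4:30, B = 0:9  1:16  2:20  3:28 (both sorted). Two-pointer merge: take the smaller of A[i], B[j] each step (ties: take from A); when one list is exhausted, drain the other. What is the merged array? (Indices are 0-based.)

[3, 7, 8, 9, 12, 16, 20, 28, 30]

[i=0,j=0] A[i]=3<=B[j]=9 take 3 → i++
[i=1,j=0] A[i]=7<=B[j]=9 take 7 → i++
[i=2,j=0] A[i]=8<=B[j]=9 take 8 → i++
[i=3,j=0] A[i]=12>B[j]=9 take 9 → j++
[i=3,j=1] A[i]=12<=B[j]=16 take 12 → i++
[i=4,j=1] A[i]=30>B[j]=16 take 16 → j++
[i=4,j=2] A[i]=30>B[j]=20 take 20 → j++
[i=4,j=3] A[i]=30>B[j]=28 take 28 → j++
[i=4,j=4] B done, take A[i]=30 → i++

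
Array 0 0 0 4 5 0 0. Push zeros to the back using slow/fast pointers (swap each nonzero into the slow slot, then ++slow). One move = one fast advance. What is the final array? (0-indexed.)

(s=0,f=0) a[fast]=0 → fast++
(s=0,f=1) a[fast]=0 → fast++
(s=0,f=2) a[fast]=0 → fast++
(s=0,f=3) a[fast]=4≠0 swap→a[0]=4 → slow++,fast++
(s=1,f=4) a[fast]=5≠0 swap→a[1]=5 → slow++,fast++
(s=2,f=5) a[fast]=0 → fast++
(s=2,f=6) a[fast]=0 → fast++

[4, 5, 0, 0, 0, 0, 0]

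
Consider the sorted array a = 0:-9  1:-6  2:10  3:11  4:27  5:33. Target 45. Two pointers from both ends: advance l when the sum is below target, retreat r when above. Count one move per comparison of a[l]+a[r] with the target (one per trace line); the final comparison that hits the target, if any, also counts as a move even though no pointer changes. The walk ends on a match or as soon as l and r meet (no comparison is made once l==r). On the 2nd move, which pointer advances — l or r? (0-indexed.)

l

[0,5] -9+33=24 <45 → l++
[1,5] -6+33=27 <45 → l++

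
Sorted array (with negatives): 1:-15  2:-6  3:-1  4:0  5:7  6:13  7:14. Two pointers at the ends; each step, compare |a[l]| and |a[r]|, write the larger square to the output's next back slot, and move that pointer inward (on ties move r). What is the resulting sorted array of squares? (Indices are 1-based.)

l=1 r=7: |-15|>|14| out[7]=225, l++
l=2 r=7: |-6|<=|14| out[6]=196, r--
l=2 r=6: |-6|<=|13| out[5]=169, r--
l=2 r=5: |-6|<=|7| out[4]=49, r--
l=2 r=4: |-6|>|0| out[3]=36, l++
l=3 r=4: |-1|>|0| out[2]=1, l++
l=4 r=4: |0|<=|0| out[1]=0, r--

[0, 1, 36, 49, 169, 196, 225]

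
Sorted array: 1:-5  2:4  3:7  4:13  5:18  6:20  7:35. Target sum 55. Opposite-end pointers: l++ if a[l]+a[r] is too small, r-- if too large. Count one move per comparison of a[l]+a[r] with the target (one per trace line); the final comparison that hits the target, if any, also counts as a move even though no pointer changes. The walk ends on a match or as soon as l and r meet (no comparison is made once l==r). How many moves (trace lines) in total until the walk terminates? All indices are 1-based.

l=1 r=7: -5+35=30 <55, l++
l=2 r=7: 4+35=39 <55, l++
l=3 r=7: 7+35=42 <55, l++
l=4 r=7: 13+35=48 <55, l++
l=5 r=7: 18+35=53 <55, l++
l=6 r=7: 20+35=55, found

6 moves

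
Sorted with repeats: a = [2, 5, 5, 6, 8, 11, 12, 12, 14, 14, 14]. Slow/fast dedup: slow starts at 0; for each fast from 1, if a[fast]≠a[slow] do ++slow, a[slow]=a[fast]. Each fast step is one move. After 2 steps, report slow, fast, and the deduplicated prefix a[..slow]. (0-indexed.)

slow=0 fast=1: a[fast]=5≠a[slow]=2 write a[1]=5, slow++,fast++
slow=1 fast=2: a[fast]=5=a[slow] dup, fast++

slow=1, fast=3, prefix=[2, 5]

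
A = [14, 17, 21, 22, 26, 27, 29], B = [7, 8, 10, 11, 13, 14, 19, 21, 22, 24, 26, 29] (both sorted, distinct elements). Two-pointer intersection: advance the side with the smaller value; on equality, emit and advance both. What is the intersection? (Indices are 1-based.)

[i=1,j=1] 14>7 → j++
[i=1,j=2] 14>8 → j++
[i=1,j=3] 14>10 → j++
[i=1,j=4] 14>11 → j++
[i=1,j=5] 14>13 → j++
[i=1,j=6] 14==14 emit → i++,j++
[i=2,j=7] 17<19 → i++
[i=3,j=7] 21>19 → j++
[i=3,j=8] 21==21 emit → i++,j++
[i=4,j=9] 22==22 emit → i++,j++
[i=5,j=10] 26>24 → j++
[i=5,j=11] 26==26 emit → i++,j++
[i=6,j=12] 27<29 → i++
[i=7,j=12] 29==29 emit → i++,j++

intersection = [14, 21, 22, 26, 29]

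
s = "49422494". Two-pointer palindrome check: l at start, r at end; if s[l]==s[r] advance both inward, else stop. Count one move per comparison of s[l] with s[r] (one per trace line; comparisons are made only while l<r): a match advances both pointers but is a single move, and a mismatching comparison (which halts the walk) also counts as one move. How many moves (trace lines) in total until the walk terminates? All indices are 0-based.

4 moves

[0,7] '4'=='4' → l++,r--
[1,6] '9'=='9' → l++,r--
[2,5] '4'=='4' → l++,r--
[3,4] '2'=='2' → l++,r--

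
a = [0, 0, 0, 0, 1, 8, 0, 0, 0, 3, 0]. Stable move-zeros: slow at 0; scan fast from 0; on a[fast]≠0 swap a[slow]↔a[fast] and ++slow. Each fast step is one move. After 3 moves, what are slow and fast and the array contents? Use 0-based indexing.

slow=0, fast=3, a=[0, 0, 0, 0, 1, 8, 0, 0, 0, 3, 0]

(s=0,f=0) a[fast]=0 → fast++
(s=0,f=1) a[fast]=0 → fast++
(s=0,f=2) a[fast]=0 → fast++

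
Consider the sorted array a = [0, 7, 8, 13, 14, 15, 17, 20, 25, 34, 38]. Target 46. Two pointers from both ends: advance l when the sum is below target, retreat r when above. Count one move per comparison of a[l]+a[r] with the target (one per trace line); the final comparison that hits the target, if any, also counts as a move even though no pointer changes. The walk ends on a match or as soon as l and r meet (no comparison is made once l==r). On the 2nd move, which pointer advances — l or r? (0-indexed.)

l

l=0 r=10: 0+38=38 <46, l++
l=1 r=10: 7+38=45 <46, l++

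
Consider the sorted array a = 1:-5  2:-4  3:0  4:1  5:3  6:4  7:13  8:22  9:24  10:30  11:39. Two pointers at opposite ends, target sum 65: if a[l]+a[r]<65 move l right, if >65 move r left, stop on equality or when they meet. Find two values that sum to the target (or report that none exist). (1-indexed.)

no pair

[1,11] -5+39=34 <65 → l++
[2,11] -4+39=35 <65 → l++
[3,11] 0+39=39 <65 → l++
[4,11] 1+39=40 <65 → l++
[5,11] 3+39=42 <65 → l++
[6,11] 4+39=43 <65 → l++
[7,11] 13+39=52 <65 → l++
[8,11] 22+39=61 <65 → l++
[9,11] 24+39=63 <65 → l++
[10,11] 30+39=69 >65 → r--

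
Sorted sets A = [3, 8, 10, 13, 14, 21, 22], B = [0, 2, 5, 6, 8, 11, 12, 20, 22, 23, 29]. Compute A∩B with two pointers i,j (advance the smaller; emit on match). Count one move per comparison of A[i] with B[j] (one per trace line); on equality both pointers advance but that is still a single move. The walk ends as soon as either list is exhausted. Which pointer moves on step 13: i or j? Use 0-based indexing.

i

[i=0,j=0] 3>0 → j++
[i=0,j=1] 3>2 → j++
[i=0,j=2] 3<5 → i++
[i=1,j=2] 8>5 → j++
[i=1,j=3] 8>6 → j++
[i=1,j=4] 8==8 emit → i++,j++
[i=2,j=5] 10<11 → i++
[i=3,j=5] 13>11 → j++
[i=3,j=6] 13>12 → j++
[i=3,j=7] 13<20 → i++
[i=4,j=7] 14<20 → i++
[i=5,j=7] 21>20 → j++
[i=5,j=8] 21<22 → i++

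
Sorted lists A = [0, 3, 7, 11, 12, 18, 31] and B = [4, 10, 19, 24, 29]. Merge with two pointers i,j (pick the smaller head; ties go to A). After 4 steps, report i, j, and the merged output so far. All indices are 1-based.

i=4, j=2, merged so far=[0, 3, 4, 7]

[i=1,j=1] A[i]=0<=B[j]=4 take 0 → i++
[i=2,j=1] A[i]=3<=B[j]=4 take 3 → i++
[i=3,j=1] A[i]=7>B[j]=4 take 4 → j++
[i=3,j=2] A[i]=7<=B[j]=10 take 7 → i++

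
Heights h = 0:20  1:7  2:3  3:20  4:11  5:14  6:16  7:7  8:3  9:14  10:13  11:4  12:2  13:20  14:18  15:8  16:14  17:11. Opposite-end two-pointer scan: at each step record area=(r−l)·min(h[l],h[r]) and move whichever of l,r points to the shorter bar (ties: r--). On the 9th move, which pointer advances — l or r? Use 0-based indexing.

r

l=0 r=17: min(20,11)*17=187 best=187 *, r--
l=0 r=16: min(20,14)*16=224 best=224 *, r--
l=0 r=15: min(20,8)*15=120 best=224, r--
l=0 r=14: min(20,18)*14=252 best=252 *, r--
l=0 r=13: min(20,20)*13=260 best=260 *, r--
l=0 r=12: min(20,2)*12=24 best=260, r--
l=0 r=11: min(20,4)*11=44 best=260, r--
l=0 r=10: min(20,13)*10=130 best=260, r--
l=0 r=9: min(20,14)*9=126 best=260, r--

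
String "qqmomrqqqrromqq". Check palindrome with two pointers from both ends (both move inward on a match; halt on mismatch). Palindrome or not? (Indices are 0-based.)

not a palindrome (mismatch at 4,10)

[0,14] 'q'=='q' → l++,r--
[1,13] 'q'=='q' → l++,r--
[2,12] 'm'=='m' → l++,r--
[3,11] 'o'=='o' → l++,r--
[4,10] 'm'!='r' → stop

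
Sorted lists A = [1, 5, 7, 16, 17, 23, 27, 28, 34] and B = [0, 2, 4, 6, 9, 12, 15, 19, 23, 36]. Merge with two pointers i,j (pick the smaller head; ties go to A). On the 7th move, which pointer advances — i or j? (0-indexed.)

i

[i=0,j=0] A[i]=1>B[j]=0 take 0 → j++
[i=0,j=1] A[i]=1<=B[j]=2 take 1 → i++
[i=1,j=1] A[i]=5>B[j]=2 take 2 → j++
[i=1,j=2] A[i]=5>B[j]=4 take 4 → j++
[i=1,j=3] A[i]=5<=B[j]=6 take 5 → i++
[i=2,j=3] A[i]=7>B[j]=6 take 6 → j++
[i=2,j=4] A[i]=7<=B[j]=9 take 7 → i++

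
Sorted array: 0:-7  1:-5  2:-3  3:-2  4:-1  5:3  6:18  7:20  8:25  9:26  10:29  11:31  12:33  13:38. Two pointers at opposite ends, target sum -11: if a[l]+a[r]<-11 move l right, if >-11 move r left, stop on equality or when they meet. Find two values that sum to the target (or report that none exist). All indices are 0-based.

no pair

l=0 r=13: -7+38=31 >-11, r--
l=0 r=12: -7+33=26 >-11, r--
l=0 r=11: -7+31=24 >-11, r--
l=0 r=10: -7+29=22 >-11, r--
l=0 r=9: -7+26=19 >-11, r--
l=0 r=8: -7+25=18 >-11, r--
l=0 r=7: -7+20=13 >-11, r--
l=0 r=6: -7+18=11 >-11, r--
l=0 r=5: -7+3=-4 >-11, r--
l=0 r=4: -7+-1=-8 >-11, r--
l=0 r=3: -7+-2=-9 >-11, r--
l=0 r=2: -7+-3=-10 >-11, r--
l=0 r=1: -7+-5=-12 <-11, l++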